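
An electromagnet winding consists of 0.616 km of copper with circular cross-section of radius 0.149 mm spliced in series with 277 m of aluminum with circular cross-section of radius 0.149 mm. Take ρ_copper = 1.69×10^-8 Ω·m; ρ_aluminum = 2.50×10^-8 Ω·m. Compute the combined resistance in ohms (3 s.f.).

Segment 1: A = πr² = π(1.4900e-04 m)² = 6.975e-08 m²
R₁ = ρL/A = (1.69×10^-8)(616)/(6.975e-08) = 149.3 Ω
R₂ = (2.50×10^-8)(277)/(6.975e-08) = 99.29 Ω
R = R₁ + R₂ = 249 Ω

249 Ω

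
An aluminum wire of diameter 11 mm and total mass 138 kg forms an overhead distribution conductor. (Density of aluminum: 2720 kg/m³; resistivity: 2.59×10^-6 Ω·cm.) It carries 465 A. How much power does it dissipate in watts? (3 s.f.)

31500 W

ρ = 2.59×10^-6 Ω·cm = 2.59×10^-8 Ω·m
A = π(d/2)² = π(5.5000e-03 m)² = 9.5033e-05 m²
L = m/(density·A) = 138/(2720×9.5033e-05) = 533.9 m
R = ρL/A = (2.59×10^-8)(533.9)/(9.5033e-05) = 0.1455 Ω
P = I²R = (465)² × 0.1455 = 31500 W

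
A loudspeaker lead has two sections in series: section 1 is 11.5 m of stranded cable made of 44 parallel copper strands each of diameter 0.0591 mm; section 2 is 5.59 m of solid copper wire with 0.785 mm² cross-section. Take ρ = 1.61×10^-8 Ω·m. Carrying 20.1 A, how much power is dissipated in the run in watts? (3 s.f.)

666 W

Section 1: A_strand = π(2.9550e-05)² = 2.743e-09 m²; R₁ = ρL/(N·A_s) = (1.61×10^-8)(11.5)/(44×2.743e-09) = 1.534 Ω
Section 2: A = 0.785 mm² = 7.850e-07 m²
R₂ = (1.61×10^-8)(5.59)/(7.850e-07) = 0.1146 Ω
R = R₁ + R₂ = 1.649 Ω
P = I²R = (20.1)² × 1.649 = 666 W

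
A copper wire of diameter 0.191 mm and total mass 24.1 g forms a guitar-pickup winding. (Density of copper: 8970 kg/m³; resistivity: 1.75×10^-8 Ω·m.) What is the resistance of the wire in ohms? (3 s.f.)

57.3 Ω

A = π(d/2)² = π(9.5500e-05 m)² = 2.8652e-08 m²
L = m/(density·A) = 0.0241/(8970×2.8652e-08) = 93.77 m
R = ρL/A = (1.75×10^-8)(93.77)/(2.8652e-08) = 57.3 Ω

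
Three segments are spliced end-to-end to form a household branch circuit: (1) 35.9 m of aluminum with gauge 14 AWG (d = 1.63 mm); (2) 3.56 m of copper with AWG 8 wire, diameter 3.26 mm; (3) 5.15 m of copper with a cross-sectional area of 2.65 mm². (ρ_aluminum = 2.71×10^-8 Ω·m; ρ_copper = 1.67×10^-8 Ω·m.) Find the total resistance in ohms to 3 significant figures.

0.506 Ω

Seg 1: A = π(1.63/2 mm)² = π(8.1500e-04 m)² = 2.087e-06 m²
R_1 = (2.71×10^-8)(35.9)/(2.087e-06) = 0.4662 Ω
Seg 2: A = π(3.26/2 mm)² = π(1.6300e-03 m)² = 8.347e-06 m²
R_2 = (1.67×10^-8)(3.56)/(8.347e-06) = 0.007123 Ω
Seg 3: A = 2.65 mm² = 2.650e-06 m²
R_3 = (1.67×10^-8)(5.15)/(2.650e-06) = 0.03245 Ω
R_total = R_1 + R_2 + R_3 = 0.506 Ω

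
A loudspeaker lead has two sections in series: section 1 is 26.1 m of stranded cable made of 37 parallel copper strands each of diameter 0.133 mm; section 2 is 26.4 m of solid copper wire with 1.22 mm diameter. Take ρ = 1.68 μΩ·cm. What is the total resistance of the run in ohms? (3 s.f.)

ρ = 1.68 μΩ·cm = 1.68×10^-8 Ω·m
Section 1: A_strand = π(6.6500e-05)² = 1.389e-08 m²; R₁ = ρL/(N·A_s) = (1.68×10^-8)(26.1)/(37×1.389e-08) = 0.853 Ω
Section 2: A = π(d/2)² = π(6.1000e-04 m)² = 1.169e-06 m²
R₂ = (1.68×10^-8)(26.4)/(1.169e-06) = 0.3794 Ω
R = R₁ + R₂ = 1.23 Ω

1.23 Ω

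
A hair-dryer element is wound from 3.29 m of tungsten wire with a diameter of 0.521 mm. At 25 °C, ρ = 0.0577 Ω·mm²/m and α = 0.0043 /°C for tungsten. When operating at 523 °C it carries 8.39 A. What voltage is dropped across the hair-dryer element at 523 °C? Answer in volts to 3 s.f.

ρ = 0.0577 Ω·mm²/m = 5.77×10^-8 Ω·m
A = π(d/2)² = π(2.6050e-04 m)² = 2.132e-07 m²
R₍25₎ = ρL/A = (5.77×10^-8)(3.29)/(2.132e-07) = 0.8904 Ω
R₍523₎ = R₍25₎(1 + αΔT) = 0.8904 × (1 + 0.0043×498) = 2.797 Ω
V = IR = 8.39 × 2.797 = 23.5 V

23.5 V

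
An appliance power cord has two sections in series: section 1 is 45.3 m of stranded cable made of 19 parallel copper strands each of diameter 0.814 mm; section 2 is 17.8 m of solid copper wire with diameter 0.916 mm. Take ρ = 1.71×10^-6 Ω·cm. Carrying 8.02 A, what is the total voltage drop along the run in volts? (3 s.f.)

ρ = 1.71×10^-6 Ω·cm = 1.71×10^-8 Ω·m
Section 1: A_strand = π(4.0700e-04)² = 5.204e-07 m²; R₁ = ρL/(N·A_s) = (1.71×10^-8)(45.3)/(19×5.204e-07) = 0.07834 Ω
Section 2: A = π(d/2)² = π(4.5800e-04 m)² = 6.590e-07 m²
R₂ = (1.71×10^-8)(17.8)/(6.590e-07) = 0.4619 Ω
R = R₁ + R₂ = 0.5402 Ω
V = IR = 8.02 × 0.5402 = 4.33 V

4.33 V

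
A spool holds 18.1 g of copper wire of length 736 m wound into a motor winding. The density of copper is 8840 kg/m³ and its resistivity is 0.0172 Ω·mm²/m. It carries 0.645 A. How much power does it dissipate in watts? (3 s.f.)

ρ = 0.0172 Ω·mm²/m = 1.72×10^-8 Ω·m
A = m/(density·L) = 0.0181/(8840×736) = 2.7819e-09 m²
R = ρL/A = (1.72×10^-8)(736)/(2.7819e-09) = 4550 Ω
P = I²R = (0.645)² × 4550 = 1890 W

1890 W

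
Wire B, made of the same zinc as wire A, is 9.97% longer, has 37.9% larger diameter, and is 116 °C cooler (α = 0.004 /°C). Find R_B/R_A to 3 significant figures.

R ∝ ρL/d² with ρ ∝ (1+αΔT), so R_B/R_A = (1 + 9.97/100) × (1 + 37.9/100)⁻² × (1 − 0.004×116)
= 1.1 × 0.5259 × 0.536 = 0.310

0.310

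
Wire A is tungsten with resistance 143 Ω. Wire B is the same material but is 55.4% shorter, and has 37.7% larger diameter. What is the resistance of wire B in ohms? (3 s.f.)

33.6 Ω

R ∝ L/d², so R_B/R_A = (1 − 55.4/100) × (1 + 37.7/100)⁻²
= 0.446 × 0.5274 = 0.2352
R_B = 0.2352 × 143 = 33.6 Ω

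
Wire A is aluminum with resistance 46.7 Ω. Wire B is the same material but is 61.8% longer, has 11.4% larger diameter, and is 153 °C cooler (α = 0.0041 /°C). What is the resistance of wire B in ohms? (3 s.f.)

R ∝ ρL/d² with ρ ∝ (1+αΔT), so R_B/R_A = (1 + 61.8/100) × (1 + 11.4/100)⁻² × (1 − 0.0041×153)
= 1.618 × 0.8058 × 0.3727 = 0.4859
R_B = 0.4859 × 46.7 = 22.7 Ω

22.7 Ω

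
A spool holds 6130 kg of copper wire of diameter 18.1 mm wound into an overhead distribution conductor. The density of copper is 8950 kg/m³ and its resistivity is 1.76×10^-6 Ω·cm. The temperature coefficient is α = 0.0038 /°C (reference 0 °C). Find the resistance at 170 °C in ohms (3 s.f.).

ρ = 1.76×10^-6 Ω·cm = 1.76×10^-8 Ω·m
A = π(d/2)² = π(9.0500e-03 m)² = 2.5730e-04 m²
L = m/(density·A) = 6130/(8950×2.5730e-04) = 2662 m
R = ρL/A = (1.76×10^-8)(2662)/(2.5730e-04) = 0.1821 Ω
R(170 °C) = 0.1821 × (1 + 0.0038×170) = 0.300 Ω

0.300 Ω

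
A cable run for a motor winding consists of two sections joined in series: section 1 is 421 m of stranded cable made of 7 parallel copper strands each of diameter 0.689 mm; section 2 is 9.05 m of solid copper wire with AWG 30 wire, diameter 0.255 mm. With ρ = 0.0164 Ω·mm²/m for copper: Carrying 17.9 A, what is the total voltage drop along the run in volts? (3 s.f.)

ρ = 0.0164 Ω·mm²/m = 1.64×10^-8 Ω·m
Section 1: A_strand = π(3.4450e-04)² = 3.728e-07 m²; R₁ = ρL/(N·A_s) = (1.64×10^-8)(421)/(7×3.728e-07) = 2.645 Ω
Section 2: A = π(0.255/2 mm)² = π(1.2750e-04 m)² = 5.107e-08 m²
R₂ = (1.64×10^-8)(9.05)/(5.107e-08) = 2.906 Ω
R = R₁ + R₂ = 5.552 Ω
V = IR = 17.9 × 5.552 = 99.4 V

99.4 V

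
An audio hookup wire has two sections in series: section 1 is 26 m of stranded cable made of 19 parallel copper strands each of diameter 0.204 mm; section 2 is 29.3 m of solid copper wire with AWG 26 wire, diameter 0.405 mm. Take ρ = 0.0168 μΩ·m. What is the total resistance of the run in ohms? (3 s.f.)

4.52 Ω

ρ = 0.0168 μΩ·m = 1.68×10^-8 Ω·m
Section 1: A_strand = π(1.0200e-04)² = 3.269e-08 m²; R₁ = ρL/(N·A_s) = (1.68×10^-8)(26)/(19×3.269e-08) = 0.7034 Ω
Section 2: A = π(0.405/2 mm)² = π(2.0250e-04 m)² = 1.288e-07 m²
R₂ = (1.68×10^-8)(29.3)/(1.288e-07) = 3.821 Ω
R = R₁ + R₂ = 4.52 Ω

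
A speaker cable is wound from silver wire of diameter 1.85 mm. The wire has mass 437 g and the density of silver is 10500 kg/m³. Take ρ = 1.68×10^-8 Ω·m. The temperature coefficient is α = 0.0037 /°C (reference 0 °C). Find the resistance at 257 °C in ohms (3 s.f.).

A = π(d/2)² = π(9.2500e-04 m)² = 2.6880e-06 m²
L = m/(density·A) = 0.437/(10500×2.6880e-06) = 15.48 m
R = ρL/A = (1.68×10^-8)(15.48)/(2.6880e-06) = 0.09677 Ω
R(257 °C) = 0.09677 × (1 + 0.0037×257) = 0.189 Ω

0.189 Ω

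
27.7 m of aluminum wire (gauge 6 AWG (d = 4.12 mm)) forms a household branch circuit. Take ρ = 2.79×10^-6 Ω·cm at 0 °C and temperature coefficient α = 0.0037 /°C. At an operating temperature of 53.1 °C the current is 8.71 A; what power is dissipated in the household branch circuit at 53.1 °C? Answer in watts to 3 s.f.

ρ = 2.79×10^-6 Ω·cm = 2.79×10^-8 Ω·m
A = π(4.12/2 mm)² = π(2.0600e-03 m)² = 1.333e-05 m²
R₍0₎ = ρL/A = (2.79×10^-8)(27.7)/(1.333e-05) = 0.05797 Ω
R₍53.1₎ = R₍0₎(1 + αΔT) = 0.05797 × (1 + 0.0037×53.1) = 0.06936 Ω
P = I²R = (8.71)² × 0.06936 = 5.26 W

5.26 W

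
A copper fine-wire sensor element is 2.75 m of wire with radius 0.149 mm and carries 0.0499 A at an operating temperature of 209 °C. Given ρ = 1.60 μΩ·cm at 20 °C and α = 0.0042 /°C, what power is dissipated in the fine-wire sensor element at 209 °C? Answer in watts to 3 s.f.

0.00282 W

ρ = 1.60 μΩ·cm = 1.60×10^-8 Ω·m
A = πr² = π(1.4900e-04 m)² = 6.975e-08 m²
R₍20₎ = ρL/A = (1.60×10^-8)(2.75)/(6.975e-08) = 0.6309 Ω
R₍209₎ = R₍20₎(1 + αΔT) = 0.6309 × (1 + 0.0042×189) = 1.132 Ω
P = I²R = (0.0499)² × 1.132 = 0.00282 W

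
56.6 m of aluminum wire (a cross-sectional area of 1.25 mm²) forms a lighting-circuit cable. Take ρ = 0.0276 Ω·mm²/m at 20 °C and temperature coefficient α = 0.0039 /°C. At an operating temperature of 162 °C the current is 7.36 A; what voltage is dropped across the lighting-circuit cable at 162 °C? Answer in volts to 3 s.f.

14.3 V

ρ = 0.0276 Ω·mm²/m = 2.76×10^-8 Ω·m
A = 1.25 mm² = 1.250e-06 m²
R₍20₎ = ρL/A = (2.76×10^-8)(56.6)/(1.250e-06) = 1.25 Ω
R₍162₎ = R₍20₎(1 + αΔT) = 1.25 × (1 + 0.0039×142) = 1.942 Ω
V = IR = 7.36 × 1.942 = 14.3 V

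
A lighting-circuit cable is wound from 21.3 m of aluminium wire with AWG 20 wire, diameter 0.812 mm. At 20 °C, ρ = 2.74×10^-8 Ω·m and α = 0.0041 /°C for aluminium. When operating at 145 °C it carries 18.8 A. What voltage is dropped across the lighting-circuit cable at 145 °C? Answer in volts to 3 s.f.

A = π(0.812/2 mm)² = π(4.0600e-04 m)² = 5.178e-07 m²
R₍20₎ = ρL/A = (2.74×10^-8)(21.3)/(5.178e-07) = 1.127 Ω
R₍145₎ = R₍20₎(1 + αΔT) = 1.127 × (1 + 0.0041×125) = 1.705 Ω
V = IR = 18.8 × 1.705 = 32.0 V

32.0 V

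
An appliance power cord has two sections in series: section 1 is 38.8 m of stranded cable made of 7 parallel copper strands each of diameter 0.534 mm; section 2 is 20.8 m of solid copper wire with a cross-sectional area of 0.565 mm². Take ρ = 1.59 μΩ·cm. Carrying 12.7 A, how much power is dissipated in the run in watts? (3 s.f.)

158 W

ρ = 1.59 μΩ·cm = 1.59×10^-8 Ω·m
Section 1: A_strand = π(2.6700e-04)² = 2.240e-07 m²; R₁ = ρL/(N·A_s) = (1.59×10^-8)(38.8)/(7×2.240e-07) = 0.3935 Ω
Section 2: A = 0.565 mm² = 5.650e-07 m²
R₂ = (1.59×10^-8)(20.8)/(5.650e-07) = 0.5853 Ω
R = R₁ + R₂ = 0.9789 Ω
P = I²R = (12.7)² × 0.9789 = 158 W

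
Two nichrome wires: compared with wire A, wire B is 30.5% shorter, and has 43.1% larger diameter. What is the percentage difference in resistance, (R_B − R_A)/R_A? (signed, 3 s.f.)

-66.1%

R ∝ L/d², so R_B/R_A = (1 − 30.5/100) × (1 + 43.1/100)⁻²
= 0.695 × 0.4883 = 0.3394
(R_B − R_A)/R_A = 0.3394 − 1 = -66.1%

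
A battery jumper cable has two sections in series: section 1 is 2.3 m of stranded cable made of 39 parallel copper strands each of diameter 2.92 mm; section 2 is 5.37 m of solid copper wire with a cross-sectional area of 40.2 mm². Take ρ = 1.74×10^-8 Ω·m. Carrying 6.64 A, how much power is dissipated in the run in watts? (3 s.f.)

0.109 W

Section 1: A_strand = π(1.4600e-03)² = 6.697e-06 m²; R₁ = ρL/(N·A_s) = (1.74×10^-8)(2.3)/(39×6.697e-06) = 1.532×10^-4 Ω
Section 2: A = 40.2 mm² = 4.020e-05 m²
R₂ = (1.74×10^-8)(5.37)/(4.020e-05) = 0.002324 Ω
R = R₁ + R₂ = 0.002478 Ω
P = I²R = (6.64)² × 0.002478 = 0.109 W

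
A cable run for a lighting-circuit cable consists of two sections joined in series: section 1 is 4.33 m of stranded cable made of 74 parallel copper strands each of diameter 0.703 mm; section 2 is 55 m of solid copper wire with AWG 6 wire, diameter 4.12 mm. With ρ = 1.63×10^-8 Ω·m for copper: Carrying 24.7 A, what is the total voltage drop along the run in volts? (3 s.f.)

1.72 V

Section 1: A_strand = π(3.5150e-04)² = 3.882e-07 m²; R₁ = ρL/(N·A_s) = (1.63×10^-8)(4.33)/(74×3.882e-07) = 0.002457 Ω
Section 2: A = π(4.12/2 mm)² = π(2.0600e-03 m)² = 1.333e-05 m²
R₂ = (1.63×10^-8)(55)/(1.333e-05) = 0.06725 Ω
R = R₁ + R₂ = 0.0697 Ω
V = IR = 24.7 × 0.0697 = 1.72 V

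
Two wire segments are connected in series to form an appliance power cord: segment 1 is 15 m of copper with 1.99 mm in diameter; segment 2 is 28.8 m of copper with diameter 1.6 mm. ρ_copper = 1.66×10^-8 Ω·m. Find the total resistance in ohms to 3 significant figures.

0.318 Ω

Segment 1: A = π(d/2)² = π(9.9500e-04 m)² = 3.110e-06 m²
R₁ = ρL/A = (1.66×10^-8)(15)/(3.110e-06) = 0.08006 Ω
Segment 2: A = π(d/2)² = π(8.0000e-04 m)² = 2.011e-06 m²
R₂ = (1.66×10^-8)(28.8)/(2.011e-06) = 0.2378 Ω
R = R₁ + R₂ = 0.318 Ω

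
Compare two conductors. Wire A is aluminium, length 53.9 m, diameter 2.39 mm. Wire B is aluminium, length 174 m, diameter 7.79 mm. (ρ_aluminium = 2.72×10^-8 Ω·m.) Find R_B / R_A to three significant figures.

R ∝ ρL/d², so R_B/R_A = (L_B/L_A) × (d_A/d_B)²
= (174/53.9) × (2.39/7.79)² = 0.304

0.304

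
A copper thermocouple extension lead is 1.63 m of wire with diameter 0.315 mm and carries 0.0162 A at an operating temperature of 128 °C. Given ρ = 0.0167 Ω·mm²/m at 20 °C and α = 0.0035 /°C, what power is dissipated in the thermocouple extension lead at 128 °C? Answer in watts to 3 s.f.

1.26×10^-4 W

ρ = 0.0167 Ω·mm²/m = 1.67×10^-8 Ω·m
A = π(d/2)² = π(1.5750e-04 m)² = 7.793e-08 m²
R₍20₎ = ρL/A = (1.67×10^-8)(1.63)/(7.793e-08) = 0.3493 Ω
R₍128₎ = R₍20₎(1 + αΔT) = 0.3493 × (1 + 0.0035×108) = 0.4813 Ω
P = I²R = (0.0162)² × 0.4813 = 1.26×10^-4 W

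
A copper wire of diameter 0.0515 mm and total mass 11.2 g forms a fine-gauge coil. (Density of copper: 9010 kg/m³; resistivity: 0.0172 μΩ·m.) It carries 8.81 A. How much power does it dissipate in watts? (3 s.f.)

ρ = 0.0172 μΩ·m = 1.72×10^-8 Ω·m
A = π(d/2)² = π(2.5750e-05 m)² = 2.0831e-09 m²
L = m/(density·A) = 0.0112/(9010×2.0831e-09) = 596.7 m
R = ρL/A = (1.72×10^-8)(596.7)/(2.0831e-09) = 4927 Ω
P = I²R = (8.81)² × 4927 = 3.82×10^5 W

3.82×10^5 W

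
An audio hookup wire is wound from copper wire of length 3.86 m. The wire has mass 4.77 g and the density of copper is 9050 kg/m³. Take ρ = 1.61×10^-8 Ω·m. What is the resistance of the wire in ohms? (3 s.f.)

0.455 Ω

A = m/(density·L) = 0.00477/(9050×3.86) = 1.3655e-07 m²
R = ρL/A = (1.61×10^-8)(3.86)/(1.3655e-07) = 0.455 Ω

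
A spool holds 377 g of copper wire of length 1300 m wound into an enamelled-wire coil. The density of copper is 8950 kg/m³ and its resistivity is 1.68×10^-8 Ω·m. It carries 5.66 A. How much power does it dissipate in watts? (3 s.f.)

21600 W

A = m/(density·L) = 0.377/(8950×1300) = 3.2402e-08 m²
R = ρL/A = (1.68×10^-8)(1300)/(3.2402e-08) = 674 Ω
P = I²R = (5.66)² × 674 = 21600 W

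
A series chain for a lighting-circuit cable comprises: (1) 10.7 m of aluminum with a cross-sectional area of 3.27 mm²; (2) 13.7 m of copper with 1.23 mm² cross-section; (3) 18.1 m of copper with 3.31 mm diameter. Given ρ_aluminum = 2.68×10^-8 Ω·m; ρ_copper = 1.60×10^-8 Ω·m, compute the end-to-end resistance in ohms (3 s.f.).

Seg 1: A = 3.27 mm² = 3.270e-06 m²
R_1 = (2.68×10^-8)(10.7)/(3.270e-06) = 0.08769 Ω
Seg 2: A = 1.23 mm² = 1.230e-06 m²
R_2 = (1.60×10^-8)(13.7)/(1.230e-06) = 0.1782 Ω
Seg 3: A = π(d/2)² = π(1.6550e-03 m)² = 8.605e-06 m²
R_3 = (1.60×10^-8)(18.1)/(8.605e-06) = 0.03366 Ω
R_total = R_1 + R_2 + R_3 = 0.300 Ω

0.300 Ω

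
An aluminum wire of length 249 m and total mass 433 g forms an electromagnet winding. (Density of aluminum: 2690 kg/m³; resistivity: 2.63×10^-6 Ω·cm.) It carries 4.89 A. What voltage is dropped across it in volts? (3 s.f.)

ρ = 2.63×10^-6 Ω·cm = 2.63×10^-8 Ω·m
A = m/(density·L) = 0.433/(2690×249) = 6.4645e-07 m²
R = ρL/A = (2.63×10^-8)(249)/(6.4645e-07) = 10.13 Ω
V = IR = 4.89 × 10.13 = 49.5 V

49.5 V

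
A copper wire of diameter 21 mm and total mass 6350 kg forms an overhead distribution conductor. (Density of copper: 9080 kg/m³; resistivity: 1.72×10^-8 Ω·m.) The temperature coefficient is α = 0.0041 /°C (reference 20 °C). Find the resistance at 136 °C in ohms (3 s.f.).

0.148 Ω

A = π(d/2)² = π(1.0500e-02 m)² = 3.4636e-04 m²
L = m/(density·A) = 6350/(9080×3.4636e-04) = 2019 m
R = ρL/A = (1.72×10^-8)(2019)/(3.4636e-04) = 0.1003 Ω
R(136 °C) = 0.1003 × (1 + 0.0041×116) = 0.148 Ω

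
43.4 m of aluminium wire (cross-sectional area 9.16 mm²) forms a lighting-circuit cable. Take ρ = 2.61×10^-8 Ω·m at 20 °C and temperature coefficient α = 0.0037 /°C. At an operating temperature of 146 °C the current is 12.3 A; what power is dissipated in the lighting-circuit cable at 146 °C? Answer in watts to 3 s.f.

A = 9.16 mm² = 9.160e-06 m²
R₍20₎ = ρL/A = (2.61×10^-8)(43.4)/(9.160e-06) = 0.1237 Ω
R₍146₎ = R₍20₎(1 + αΔT) = 0.1237 × (1 + 0.0037×126) = 0.1813 Ω
P = I²R = (12.3)² × 0.1813 = 27.4 W

27.4 W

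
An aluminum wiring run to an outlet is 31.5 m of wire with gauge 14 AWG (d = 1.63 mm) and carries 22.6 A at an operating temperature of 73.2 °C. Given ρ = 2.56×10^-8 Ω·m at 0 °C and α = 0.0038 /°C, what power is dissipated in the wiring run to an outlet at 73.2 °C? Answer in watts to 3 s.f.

A = π(1.63/2 mm)² = π(8.1500e-04 m)² = 2.087e-06 m²
R₍0₎ = ρL/A = (2.56×10^-8)(31.5)/(2.087e-06) = 0.3864 Ω
R₍73.2₎ = R₍0₎(1 + αΔT) = 0.3864 × (1 + 0.0038×73.2) = 0.4939 Ω
P = I²R = (22.6)² × 0.4939 = 252 W

252 W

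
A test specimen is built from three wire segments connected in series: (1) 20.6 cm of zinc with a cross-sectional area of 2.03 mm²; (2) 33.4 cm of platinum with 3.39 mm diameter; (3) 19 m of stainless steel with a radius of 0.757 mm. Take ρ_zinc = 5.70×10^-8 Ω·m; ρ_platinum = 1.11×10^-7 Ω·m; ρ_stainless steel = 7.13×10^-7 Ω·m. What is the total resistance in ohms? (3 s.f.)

7.53 Ω

Seg 1: A = 2.03 mm² = 2.030e-06 m²
R_1 = (5.70×10^-8)(0.206)/(2.030e-06) = 0.005784 Ω
Seg 2: A = π(d/2)² = π(1.6950e-03 m)² = 9.026e-06 m²
R_2 = (1.11×10^-7)(0.334)/(9.026e-06) = 0.004108 Ω
Seg 3: A = πr² = π(7.5700e-04 m)² = 1.800e-06 m²
R_3 = (7.13×10^-7)(19)/(1.800e-06) = 7.525 Ω
R_total = R_1 + R_2 + R_3 = 7.53 Ω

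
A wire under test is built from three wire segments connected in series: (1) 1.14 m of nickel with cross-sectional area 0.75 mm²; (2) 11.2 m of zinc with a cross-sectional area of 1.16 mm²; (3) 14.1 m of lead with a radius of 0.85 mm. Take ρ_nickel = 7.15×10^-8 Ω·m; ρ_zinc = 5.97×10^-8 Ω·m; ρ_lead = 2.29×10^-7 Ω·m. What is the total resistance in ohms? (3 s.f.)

Seg 1: A = 0.75 mm² = 7.500e-07 m²
R_1 = (7.15×10^-8)(1.14)/(7.500e-07) = 0.1087 Ω
Seg 2: A = 1.16 mm² = 1.160e-06 m²
R_2 = (5.97×10^-8)(11.2)/(1.160e-06) = 0.5764 Ω
Seg 3: A = πr² = π(8.5000e-04 m)² = 2.270e-06 m²
R_3 = (2.29×10^-7)(14.1)/(2.270e-06) = 1.423 Ω
R_total = R_1 + R_2 + R_3 = 2.11 Ω

2.11 Ω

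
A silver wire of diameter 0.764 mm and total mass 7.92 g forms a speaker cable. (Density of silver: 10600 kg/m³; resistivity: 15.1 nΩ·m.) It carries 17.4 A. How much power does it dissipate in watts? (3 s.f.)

ρ = 15.1 nΩ·m = 1.51×10^-8 Ω·m
A = π(d/2)² = π(3.8200e-04 m)² = 4.5843e-07 m²
L = m/(density·A) = 0.00792/(10600×4.5843e-07) = 1.63 m
R = ρL/A = (1.51×10^-8)(1.63)/(4.5843e-07) = 0.05368 Ω
P = I²R = (17.4)² × 0.05368 = 16.3 W

16.3 W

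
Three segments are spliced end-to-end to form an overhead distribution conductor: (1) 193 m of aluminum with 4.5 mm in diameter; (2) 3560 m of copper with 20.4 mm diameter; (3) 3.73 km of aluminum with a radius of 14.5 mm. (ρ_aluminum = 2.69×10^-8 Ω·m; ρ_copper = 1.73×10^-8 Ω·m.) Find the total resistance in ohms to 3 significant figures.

Seg 1: A = π(d/2)² = π(2.2500e-03 m)² = 1.590e-05 m²
R_1 = (2.69×10^-8)(193)/(1.590e-05) = 0.3264 Ω
Seg 2: A = π(d/2)² = π(1.0200e-02 m)² = 3.269e-04 m²
R_2 = (1.73×10^-8)(3560)/(3.269e-04) = 0.1884 Ω
Seg 3: A = πr² = π(1.4500e-02 m)² = 6.605e-04 m²
R_3 = (2.69×10^-8)(3730)/(6.605e-04) = 0.1519 Ω
R_total = R_1 + R_2 + R_3 = 0.667 Ω

0.667 Ω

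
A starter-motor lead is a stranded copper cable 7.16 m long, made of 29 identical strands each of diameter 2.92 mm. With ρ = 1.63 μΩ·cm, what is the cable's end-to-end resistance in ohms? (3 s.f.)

ρ = 1.63 μΩ·cm = 1.63×10^-8 Ω·m
A_strand = π(1.4600e-03 m)² = 6.697e-06 m²
R_strand = ρL/A = (1.63×10^-8)(7.16)/(6.697e-06) = 0.01743 Ω
R_total = R_strand/N = 0.01743/29 = 6.01×10^-4 Ω

6.01×10^-4 Ω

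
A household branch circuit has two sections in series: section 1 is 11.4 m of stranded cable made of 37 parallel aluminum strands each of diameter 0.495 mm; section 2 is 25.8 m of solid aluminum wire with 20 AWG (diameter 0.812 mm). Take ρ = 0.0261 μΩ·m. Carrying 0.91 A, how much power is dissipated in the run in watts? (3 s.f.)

ρ = 0.0261 μΩ·m = 2.61×10^-8 Ω·m
Section 1: A_strand = π(2.4750e-04)² = 1.924e-07 m²; R₁ = ρL/(N·A_s) = (2.61×10^-8)(11.4)/(37×1.924e-07) = 0.04179 Ω
Section 2: A = π(0.812/2 mm)² = π(4.0600e-04 m)² = 5.178e-07 m²
R₂ = (2.61×10^-8)(25.8)/(5.178e-07) = 1.3 Ω
R = R₁ + R₂ = 1.342 Ω
P = I²R = (0.91)² × 1.342 = 1.11 W

1.11 W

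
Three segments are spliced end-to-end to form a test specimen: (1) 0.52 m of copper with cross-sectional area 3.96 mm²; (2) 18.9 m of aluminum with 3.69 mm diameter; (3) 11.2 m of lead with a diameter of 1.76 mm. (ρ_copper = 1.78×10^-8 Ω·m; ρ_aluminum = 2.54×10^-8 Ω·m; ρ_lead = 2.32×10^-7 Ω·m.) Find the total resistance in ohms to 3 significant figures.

Seg 1: A = 3.96 mm² = 3.960e-06 m²
R_1 = (1.78×10^-8)(0.52)/(3.960e-06) = 0.002337 Ω
Seg 2: A = π(d/2)² = π(1.8450e-03 m)² = 1.069e-05 m²
R_2 = (2.54×10^-8)(18.9)/(1.069e-05) = 0.04489 Ω
Seg 3: A = π(d/2)² = π(8.8000e-04 m)² = 2.433e-06 m²
R_3 = (2.32×10^-7)(11.2)/(2.433e-06) = 1.068 Ω
R_total = R_1 + R_2 + R_3 = 1.12 Ω

1.12 Ω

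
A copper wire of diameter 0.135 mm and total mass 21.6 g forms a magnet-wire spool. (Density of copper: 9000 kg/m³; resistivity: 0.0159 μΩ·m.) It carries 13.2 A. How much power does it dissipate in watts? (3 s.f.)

32500 W

ρ = 0.0159 μΩ·m = 1.59×10^-8 Ω·m
A = π(d/2)² = π(6.7500e-05 m)² = 1.4314e-08 m²
L = m/(density·A) = 0.0216/(9000×1.4314e-08) = 167.7 m
R = ρL/A = (1.59×10^-8)(167.7)/(1.4314e-08) = 186.2 Ω
P = I²R = (13.2)² × 186.2 = 32500 W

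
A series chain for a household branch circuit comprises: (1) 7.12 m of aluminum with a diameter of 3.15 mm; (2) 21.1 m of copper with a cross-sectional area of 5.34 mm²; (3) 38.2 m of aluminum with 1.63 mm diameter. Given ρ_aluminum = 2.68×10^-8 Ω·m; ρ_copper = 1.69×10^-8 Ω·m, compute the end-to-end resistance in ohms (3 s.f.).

Seg 1: A = π(d/2)² = π(1.5750e-03 m)² = 7.793e-06 m²
R_1 = (2.68×10^-8)(7.12)/(7.793e-06) = 0.02449 Ω
Seg 2: A = 5.34 mm² = 5.340e-06 m²
R_2 = (1.69×10^-8)(21.1)/(5.340e-06) = 0.06678 Ω
Seg 3: A = π(d/2)² = π(8.1500e-04 m)² = 2.087e-06 m²
R_3 = (2.68×10^-8)(38.2)/(2.087e-06) = 0.4906 Ω
R_total = R_1 + R_2 + R_3 = 0.582 Ω

0.582 Ω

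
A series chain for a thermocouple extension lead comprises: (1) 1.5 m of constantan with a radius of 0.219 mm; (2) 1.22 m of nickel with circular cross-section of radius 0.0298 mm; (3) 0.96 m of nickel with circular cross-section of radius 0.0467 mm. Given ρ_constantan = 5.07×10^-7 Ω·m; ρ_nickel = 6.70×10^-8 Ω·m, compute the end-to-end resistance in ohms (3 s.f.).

43.7 Ω

Seg 1: A = πr² = π(2.1900e-04 m)² = 1.507e-07 m²
R_1 = (5.07×10^-7)(1.5)/(1.507e-07) = 5.047 Ω
Seg 2: A = πr² = π(2.9800e-05 m)² = 2.790e-09 m²
R_2 = (6.70×10^-8)(1.22)/(2.790e-09) = 29.3 Ω
Seg 3: A = πr² = π(4.6700e-05 m)² = 6.851e-09 m²
R_3 = (6.70×10^-8)(0.96)/(6.851e-09) = 9.388 Ω
R_total = R_1 + R_2 + R_3 = 43.7 Ω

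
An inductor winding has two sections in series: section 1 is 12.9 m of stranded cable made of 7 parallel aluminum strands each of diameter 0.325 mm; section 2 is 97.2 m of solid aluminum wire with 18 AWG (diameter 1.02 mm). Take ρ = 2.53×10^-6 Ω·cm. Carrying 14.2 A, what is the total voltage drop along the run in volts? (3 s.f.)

50.7 V

ρ = 2.53×10^-6 Ω·cm = 2.53×10^-8 Ω·m
Section 1: A_strand = π(1.6250e-04)² = 8.296e-08 m²; R₁ = ρL/(N·A_s) = (2.53×10^-8)(12.9)/(7×8.296e-08) = 0.562 Ω
Section 2: A = π(1.02/2 mm)² = π(5.1000e-04 m)² = 8.171e-07 m²
R₂ = (2.53×10^-8)(97.2)/(8.171e-07) = 3.01 Ω
R = R₁ + R₂ = 3.572 Ω
V = IR = 14.2 × 3.572 = 50.7 V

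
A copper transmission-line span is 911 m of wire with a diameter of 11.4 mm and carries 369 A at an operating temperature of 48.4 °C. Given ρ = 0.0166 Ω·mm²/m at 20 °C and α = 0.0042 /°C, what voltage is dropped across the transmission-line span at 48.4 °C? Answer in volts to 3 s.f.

ρ = 0.0166 Ω·mm²/m = 1.66×10^-8 Ω·m
A = π(d/2)² = π(5.7000e-03 m)² = 1.021e-04 m²
R₍20₎ = ρL/A = (1.66×10^-8)(911)/(1.021e-04) = 0.1482 Ω
R₍48.4₎ = R₍20₎(1 + αΔT) = 0.1482 × (1 + 0.0042×28.4) = 0.1658 Ω
V = IR = 369 × 0.1658 = 61.2 V

61.2 V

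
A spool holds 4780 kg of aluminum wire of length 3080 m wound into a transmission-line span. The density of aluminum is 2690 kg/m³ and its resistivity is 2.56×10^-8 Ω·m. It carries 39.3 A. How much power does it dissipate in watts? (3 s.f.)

A = m/(density·L) = 4780/(2690×3080) = 5.7693e-04 m²
R = ρL/A = (2.56×10^-8)(3080)/(5.7693e-04) = 0.1367 Ω
P = I²R = (39.3)² × 0.1367 = 211 W

211 W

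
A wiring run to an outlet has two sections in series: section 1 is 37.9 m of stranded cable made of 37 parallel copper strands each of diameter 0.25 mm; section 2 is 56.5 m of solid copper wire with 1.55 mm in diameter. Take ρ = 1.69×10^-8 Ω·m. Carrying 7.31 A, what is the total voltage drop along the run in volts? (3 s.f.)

Section 1: A_strand = π(1.2500e-04)² = 4.909e-08 m²; R₁ = ρL/(N·A_s) = (1.69×10^-8)(37.9)/(37×4.909e-08) = 0.3527 Ω
Section 2: A = π(d/2)² = π(7.7500e-04 m)² = 1.887e-06 m²
R₂ = (1.69×10^-8)(56.5)/(1.887e-06) = 0.506 Ω
R = R₁ + R₂ = 0.8587 Ω
V = IR = 7.31 × 0.8587 = 6.28 V

6.28 V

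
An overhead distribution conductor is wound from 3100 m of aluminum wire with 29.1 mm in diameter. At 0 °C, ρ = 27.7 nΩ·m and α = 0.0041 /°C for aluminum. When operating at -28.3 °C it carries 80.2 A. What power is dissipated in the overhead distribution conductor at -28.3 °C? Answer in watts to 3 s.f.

ρ = 27.7 nΩ·m = 2.77×10^-8 Ω·m
A = π(d/2)² = π(1.4550e-02 m)² = 6.651e-04 m²
R₍0₎ = ρL/A = (2.77×10^-8)(3100)/(6.651e-04) = 0.1291 Ω
R₍-28.3₎ = R₍0₎(1 + αΔT) = 0.1291 × (1 + 0.0041×-28.3) = 0.1141 Ω
P = I²R = (80.2)² × 0.1141 = 734 W

734 W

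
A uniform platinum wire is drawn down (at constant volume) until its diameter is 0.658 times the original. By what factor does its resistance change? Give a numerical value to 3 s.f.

Volume constant ⇒ L' = L/r² with r = 0.658. R' = ρL'/A' = ρ(L/r²)/(πr²d₀²/4) = R/r⁴.
Factor = 5.33

5.33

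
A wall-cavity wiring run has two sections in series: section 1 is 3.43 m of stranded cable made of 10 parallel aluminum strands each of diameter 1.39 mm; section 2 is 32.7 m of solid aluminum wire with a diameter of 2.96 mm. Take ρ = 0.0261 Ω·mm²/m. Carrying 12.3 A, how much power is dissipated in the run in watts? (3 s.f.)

19.7 W

ρ = 0.0261 Ω·mm²/m = 2.61×10^-8 Ω·m
Section 1: A_strand = π(6.9500e-04)² = 1.517e-06 m²; R₁ = ρL/(N·A_s) = (2.61×10^-8)(3.43)/(10×1.517e-06) = 0.005899 Ω
Section 2: A = π(d/2)² = π(1.4800e-03 m)² = 6.881e-06 m²
R₂ = (2.61×10^-8)(32.7)/(6.881e-06) = 0.124 Ω
R = R₁ + R₂ = 0.1299 Ω
P = I²R = (12.3)² × 0.1299 = 19.7 W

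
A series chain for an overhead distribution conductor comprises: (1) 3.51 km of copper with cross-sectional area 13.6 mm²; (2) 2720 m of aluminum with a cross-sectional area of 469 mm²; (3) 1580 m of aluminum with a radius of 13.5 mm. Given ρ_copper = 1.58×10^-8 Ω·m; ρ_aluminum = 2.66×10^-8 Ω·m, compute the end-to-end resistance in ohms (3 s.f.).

4.31 Ω

Seg 1: A = 13.6 mm² = 1.360e-05 m²
R_1 = (1.58×10^-8)(3510)/(1.360e-05) = 4.078 Ω
Seg 2: A = 469 mm² = 4.690e-04 m²
R_2 = (2.66×10^-8)(2720)/(4.690e-04) = 0.1543 Ω
Seg 3: A = πr² = π(1.3500e-02 m)² = 5.726e-04 m²
R_3 = (2.66×10^-8)(1580)/(5.726e-04) = 0.0734 Ω
R_total = R_1 + R_2 + R_3 = 4.31 Ω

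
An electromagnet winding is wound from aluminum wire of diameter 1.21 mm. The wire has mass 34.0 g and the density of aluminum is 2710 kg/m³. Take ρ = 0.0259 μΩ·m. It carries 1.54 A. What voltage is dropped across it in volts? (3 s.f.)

ρ = 0.0259 μΩ·m = 2.59×10^-8 Ω·m
A = π(d/2)² = π(6.0500e-04 m)² = 1.1499e-06 m²
L = m/(density·A) = 0.034/(2710×1.1499e-06) = 10.91 m
R = ρL/A = (2.59×10^-8)(10.91)/(1.1499e-06) = 0.2457 Ω
V = IR = 1.54 × 0.2457 = 0.378 V

0.378 V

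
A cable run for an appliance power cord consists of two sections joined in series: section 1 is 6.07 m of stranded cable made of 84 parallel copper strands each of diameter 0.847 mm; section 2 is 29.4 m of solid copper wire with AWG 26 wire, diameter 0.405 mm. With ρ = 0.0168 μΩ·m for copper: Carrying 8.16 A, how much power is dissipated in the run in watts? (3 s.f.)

ρ = 0.0168 μΩ·m = 1.68×10^-8 Ω·m
Section 1: A_strand = π(4.2350e-04)² = 5.635e-07 m²; R₁ = ρL/(N·A_s) = (1.68×10^-8)(6.07)/(84×5.635e-07) = 0.002155 Ω
Section 2: A = π(0.405/2 mm)² = π(2.0250e-04 m)² = 1.288e-07 m²
R₂ = (1.68×10^-8)(29.4)/(1.288e-07) = 3.834 Ω
R = R₁ + R₂ = 3.836 Ω
P = I²R = (8.16)² × 3.836 = 255 W

255 W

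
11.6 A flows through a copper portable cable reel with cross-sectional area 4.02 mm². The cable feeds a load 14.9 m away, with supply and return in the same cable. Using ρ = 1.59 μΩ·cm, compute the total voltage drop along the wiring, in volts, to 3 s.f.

ρ = 1.59 μΩ·cm = 1.59×10^-8 Ω·m
A = 4.02 mm² = 4.020e-06 m²
Total conductor length (both ways) L = 2 × 14.9 = 29.8 m
R = ρL/A = (1.59×10^-8)(29.8)/(4.020e-06) = 0.1179 Ω
V = IR = 11.6 × 0.1179 = 1.37 V

1.37 V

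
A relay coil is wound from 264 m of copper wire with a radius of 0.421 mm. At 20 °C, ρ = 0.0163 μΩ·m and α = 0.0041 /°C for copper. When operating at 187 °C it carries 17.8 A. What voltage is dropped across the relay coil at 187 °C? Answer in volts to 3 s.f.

232 V

ρ = 0.0163 μΩ·m = 1.63×10^-8 Ω·m
A = πr² = π(4.2100e-04 m)² = 5.568e-07 m²
R₍20₎ = ρL/A = (1.63×10^-8)(264)/(5.568e-07) = 7.728 Ω
R₍187₎ = R₍20₎(1 + αΔT) = 7.728 × (1 + 0.0041×167) = 13.02 Ω
V = IR = 17.8 × 13.02 = 232 V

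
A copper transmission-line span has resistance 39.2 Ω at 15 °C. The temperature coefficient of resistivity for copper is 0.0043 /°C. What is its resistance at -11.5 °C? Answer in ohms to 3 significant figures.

ΔT = -11.5 − 15 = -26.5 °C
R = R₀(1 + αΔT) = 39.2 × (1 + 0.0043×-26.5) = 39.2 × 0.8861 = 34.7 Ω

34.7 Ω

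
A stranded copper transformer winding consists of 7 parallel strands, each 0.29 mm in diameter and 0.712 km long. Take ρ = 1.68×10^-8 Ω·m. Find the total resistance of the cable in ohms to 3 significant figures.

25.9 Ω

A_strand = π(1.4500e-04 m)² = 6.605e-08 m²
R_strand = ρL/A = (1.68×10^-8)(712)/(6.605e-08) = 181.1 Ω
R_total = R_strand/N = 181.1/7 = 25.9 Ω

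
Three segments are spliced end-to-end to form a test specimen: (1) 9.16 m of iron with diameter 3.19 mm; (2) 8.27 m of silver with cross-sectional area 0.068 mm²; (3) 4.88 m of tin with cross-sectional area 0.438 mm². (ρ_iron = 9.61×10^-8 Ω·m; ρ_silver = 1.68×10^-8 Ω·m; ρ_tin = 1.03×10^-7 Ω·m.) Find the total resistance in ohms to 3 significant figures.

3.30 Ω

Seg 1: A = π(d/2)² = π(1.5950e-03 m)² = 7.992e-06 m²
R_1 = (9.61×10^-8)(9.16)/(7.992e-06) = 0.1101 Ω
Seg 2: A = 0.068 mm² = 6.800e-08 m²
R_2 = (1.68×10^-8)(8.27)/(6.800e-08) = 2.043 Ω
Seg 3: A = 0.438 mm² = 4.380e-07 m²
R_3 = (1.03×10^-7)(4.88)/(4.380e-07) = 1.148 Ω
R_total = R_1 + R_2 + R_3 = 3.30 Ω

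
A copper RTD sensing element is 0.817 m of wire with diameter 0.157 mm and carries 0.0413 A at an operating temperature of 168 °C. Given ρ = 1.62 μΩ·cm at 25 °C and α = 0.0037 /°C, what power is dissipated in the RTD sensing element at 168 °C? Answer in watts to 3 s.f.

0.00178 W

ρ = 1.62 μΩ·cm = 1.62×10^-8 Ω·m
A = π(d/2)² = π(7.8500e-05 m)² = 1.936e-08 m²
R₍25₎ = ρL/A = (1.62×10^-8)(0.817)/(1.936e-08) = 0.6837 Ω
R₍168₎ = R₍25₎(1 + αΔT) = 0.6837 × (1 + 0.0037×143) = 1.045 Ω
P = I²R = (0.0413)² × 1.045 = 0.00178 W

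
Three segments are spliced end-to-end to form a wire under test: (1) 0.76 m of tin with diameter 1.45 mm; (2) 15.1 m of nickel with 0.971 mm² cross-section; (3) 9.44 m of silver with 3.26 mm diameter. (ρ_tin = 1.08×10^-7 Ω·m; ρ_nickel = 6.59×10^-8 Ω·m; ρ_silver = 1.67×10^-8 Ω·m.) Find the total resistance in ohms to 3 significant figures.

1.09 Ω

Seg 1: A = π(d/2)² = π(7.2500e-04 m)² = 1.651e-06 m²
R_1 = (1.08×10^-7)(0.76)/(1.651e-06) = 0.04971 Ω
Seg 2: A = 0.971 mm² = 9.710e-07 m²
R_2 = (6.59×10^-8)(15.1)/(9.710e-07) = 1.025 Ω
Seg 3: A = π(d/2)² = π(1.6300e-03 m)² = 8.347e-06 m²
R_3 = (1.67×10^-8)(9.44)/(8.347e-06) = 0.01889 Ω
R_total = R_1 + R_2 + R_3 = 1.09 Ω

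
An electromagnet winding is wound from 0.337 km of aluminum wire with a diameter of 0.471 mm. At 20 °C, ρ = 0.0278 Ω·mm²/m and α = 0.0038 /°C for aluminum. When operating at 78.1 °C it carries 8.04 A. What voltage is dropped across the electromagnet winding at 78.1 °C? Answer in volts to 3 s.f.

528 V

ρ = 0.0278 Ω·mm²/m = 2.78×10^-8 Ω·m
A = π(d/2)² = π(2.3550e-04 m)² = 1.742e-07 m²
R₍20₎ = ρL/A = (2.78×10^-8)(337)/(1.742e-07) = 53.77 Ω
R₍78.1₎ = R₍20₎(1 + αΔT) = 53.77 × (1 + 0.0038×58.1) = 65.64 Ω
V = IR = 8.04 × 65.64 = 528 V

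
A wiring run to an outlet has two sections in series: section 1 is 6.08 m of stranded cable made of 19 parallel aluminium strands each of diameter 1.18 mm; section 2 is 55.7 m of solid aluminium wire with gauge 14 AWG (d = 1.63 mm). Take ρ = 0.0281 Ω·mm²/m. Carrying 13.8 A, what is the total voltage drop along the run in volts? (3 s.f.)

ρ = 0.0281 Ω·mm²/m = 2.81×10^-8 Ω·m
Section 1: A_strand = π(5.9000e-04)² = 1.094e-06 m²; R₁ = ρL/(N·A_s) = (2.81×10^-8)(6.08)/(19×1.094e-06) = 0.008222 Ω
Section 2: A = π(1.63/2 mm)² = π(8.1500e-04 m)² = 2.087e-06 m²
R₂ = (2.81×10^-8)(55.7)/(2.087e-06) = 0.7501 Ω
R = R₁ + R₂ = 0.7583 Ω
V = IR = 13.8 × 0.7583 = 10.5 V

10.5 V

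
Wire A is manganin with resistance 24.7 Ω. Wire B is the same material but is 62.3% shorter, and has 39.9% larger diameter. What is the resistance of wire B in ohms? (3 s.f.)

4.76 Ω

R ∝ L/d², so R_B/R_A = (1 − 62.3/100) × (1 + 39.9/100)⁻²
= 0.377 × 0.5109 = 0.1926
R_B = 0.1926 × 24.7 = 4.76 Ω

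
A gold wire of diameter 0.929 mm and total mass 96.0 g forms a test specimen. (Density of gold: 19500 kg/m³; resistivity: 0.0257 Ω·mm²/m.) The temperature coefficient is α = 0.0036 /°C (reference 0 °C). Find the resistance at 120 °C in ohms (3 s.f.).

0.394 Ω

ρ = 0.0257 Ω·mm²/m = 2.57×10^-8 Ω·m
A = π(d/2)² = π(4.6450e-04 m)² = 6.7783e-07 m²
L = m/(density·A) = 0.096/(19500×6.7783e-07) = 7.263 m
R = ρL/A = (2.57×10^-8)(7.263)/(6.7783e-07) = 0.2754 Ω
R(120 °C) = 0.2754 × (1 + 0.0036×120) = 0.394 Ω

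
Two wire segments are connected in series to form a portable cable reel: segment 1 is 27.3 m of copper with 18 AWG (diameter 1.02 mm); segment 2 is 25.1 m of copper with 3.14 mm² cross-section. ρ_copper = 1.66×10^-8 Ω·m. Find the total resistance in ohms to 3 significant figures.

0.687 Ω

Segment 1: A = π(1.02/2 mm)² = π(5.1000e-04 m)² = 8.171e-07 m²
R₁ = ρL/A = (1.66×10^-8)(27.3)/(8.171e-07) = 0.5546 Ω
Segment 2: A = 3.14 mm² = 3.140e-06 m²
R₂ = (1.66×10^-8)(25.1)/(3.140e-06) = 0.1327 Ω
R = R₁ + R₂ = 0.687 Ω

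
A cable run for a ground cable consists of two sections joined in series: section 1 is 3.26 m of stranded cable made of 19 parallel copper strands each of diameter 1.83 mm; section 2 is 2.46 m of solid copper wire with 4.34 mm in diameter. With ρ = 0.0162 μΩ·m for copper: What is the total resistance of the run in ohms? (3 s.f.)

ρ = 0.0162 μΩ·m = 1.62×10^-8 Ω·m
Section 1: A_strand = π(9.1500e-04)² = 2.630e-06 m²; R₁ = ρL/(N·A_s) = (1.62×10^-8)(3.26)/(19×2.630e-06) = 0.001057 Ω
Section 2: A = π(d/2)² = π(2.1700e-03 m)² = 1.479e-05 m²
R₂ = (1.62×10^-8)(2.46)/(1.479e-05) = 0.002694 Ω
R = R₁ + R₂ = 0.00375 Ω

0.00375 Ω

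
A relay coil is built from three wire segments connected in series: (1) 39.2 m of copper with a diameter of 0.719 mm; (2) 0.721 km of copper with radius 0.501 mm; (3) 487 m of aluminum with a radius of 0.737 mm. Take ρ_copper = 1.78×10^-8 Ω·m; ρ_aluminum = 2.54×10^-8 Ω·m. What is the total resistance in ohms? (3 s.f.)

25.2 Ω

Seg 1: A = π(d/2)² = π(3.5950e-04 m)² = 4.060e-07 m²
R_1 = (1.78×10^-8)(39.2)/(4.060e-07) = 1.719 Ω
Seg 2: A = πr² = π(5.0100e-04 m)² = 7.885e-07 m²
R_2 = (1.78×10^-8)(721)/(7.885e-07) = 16.28 Ω
Seg 3: A = πr² = π(7.3700e-04 m)² = 1.706e-06 m²
R_3 = (2.54×10^-8)(487)/(1.706e-06) = 7.249 Ω
R_total = R_1 + R_2 + R_3 = 25.2 Ω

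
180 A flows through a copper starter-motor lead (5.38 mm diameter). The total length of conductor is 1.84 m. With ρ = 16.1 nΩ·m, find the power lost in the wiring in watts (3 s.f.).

ρ = 16.1 nΩ·m = 1.61×10^-8 Ω·m
A = π(d/2)² = π(2.6900e-03 m)² = 2.273e-05 m²
R = ρL/A = (1.61×10^-8)(1.84)/(2.273e-05) = 0.001303 Ω
P = I²R = (180)² × 0.001303 = 42.2 W

42.2 W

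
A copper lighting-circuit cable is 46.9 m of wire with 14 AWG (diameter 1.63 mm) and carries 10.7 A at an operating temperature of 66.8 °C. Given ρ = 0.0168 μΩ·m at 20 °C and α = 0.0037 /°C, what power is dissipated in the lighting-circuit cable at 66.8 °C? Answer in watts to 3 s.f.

ρ = 0.0168 μΩ·m = 1.68×10^-8 Ω·m
A = π(1.63/2 mm)² = π(8.1500e-04 m)² = 2.087e-06 m²
R₍20₎ = ρL/A = (1.68×10^-8)(46.9)/(2.087e-06) = 0.3776 Ω
R₍66.8₎ = R₍20₎(1 + αΔT) = 0.3776 × (1 + 0.0037×46.8) = 0.443 Ω
P = I²R = (10.7)² × 0.443 = 50.7 W

50.7 W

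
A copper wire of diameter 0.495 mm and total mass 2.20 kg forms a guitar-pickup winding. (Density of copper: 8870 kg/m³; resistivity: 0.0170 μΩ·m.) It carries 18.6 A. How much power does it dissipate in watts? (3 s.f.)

39400 W

ρ = 0.0170 μΩ·m = 1.70×10^-8 Ω·m
A = π(d/2)² = π(2.4750e-04 m)² = 1.9244e-07 m²
L = m/(density·A) = 2.2/(8870×1.9244e-07) = 1289 m
R = ρL/A = (1.70×10^-8)(1289)/(1.9244e-07) = 113.9 Ω
P = I²R = (18.6)² × 113.9 = 39400 W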